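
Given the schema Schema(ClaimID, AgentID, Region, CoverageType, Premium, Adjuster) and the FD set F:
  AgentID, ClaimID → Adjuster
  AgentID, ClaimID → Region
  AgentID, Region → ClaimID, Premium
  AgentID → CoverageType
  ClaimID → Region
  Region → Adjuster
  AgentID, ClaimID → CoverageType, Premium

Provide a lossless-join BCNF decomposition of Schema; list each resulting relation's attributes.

Candidate keys of the original relation: {AgentID, ClaimID}, {AgentID, Region}.
Within {Adjuster, AgentID, ClaimID, CoverageType, Premium, Region}: {AgentID}⁺ ∩ {Adjuster, AgentID, ClaimID, CoverageType, Premium, Region} = {AgentID, CoverageType}, not the whole set, so AgentID → CoverageType violates BCNF; decompose into {AgentID, CoverageType} and {Adjuster, AgentID, ClaimID, Premium, Region}.
{AgentID, CoverageType} has no BCNF violation.
Within {Adjuster, AgentID, ClaimID, Premium, Region}: {ClaimID}⁺ ∩ {Adjuster, AgentID, ClaimID, Premium, Region} = {Adjuster, ClaimID, Region}, not the whole set, so ClaimID → Adjuster, Region violates BCNF; decompose into {Adjuster, ClaimID, Region} and {AgentID, ClaimID, Premium}.
Within {Adjuster, ClaimID, Region}: {Region}⁺ ∩ {Adjuster, ClaimID, Region} = {Adjuster, Region}, not the whole set, so Region → Adjuster violates BCNF; decompose into {Adjuster, Region} and {ClaimID, Region}.
{Adjuster, Region} has no BCNF violation.
{ClaimID, Region} has no BCNF violation.
{AgentID, ClaimID, Premium} has no BCNF violation.

{Adjuster, Region}; {AgentID, ClaimID, Premium}; {AgentID, CoverageType}; {ClaimID, Region}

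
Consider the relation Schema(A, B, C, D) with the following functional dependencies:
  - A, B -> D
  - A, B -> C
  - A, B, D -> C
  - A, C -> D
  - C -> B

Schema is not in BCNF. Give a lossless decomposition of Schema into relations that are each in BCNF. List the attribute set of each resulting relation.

{A, C, D}; {B, C}

Candidate keys of the original relation: {A, B}, {A, C}.
Within {A, B, C, D}: {C}⁺ ∩ {A, B, C, D} = {B, C}, not the whole set, so C -> B violates BCNF; decompose into {B, C} and {A, C, D}.
{B, C} is in BCNF.
{A, C, D} is in BCNF.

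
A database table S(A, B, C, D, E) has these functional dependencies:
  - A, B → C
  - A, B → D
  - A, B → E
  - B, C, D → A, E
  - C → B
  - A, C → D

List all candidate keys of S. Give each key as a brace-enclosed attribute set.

Closure of {A, B} is {A, B, C, D, E}, the whole schema; {A, B} is a candidate key.
Closure of {A, C} is {A, B, C, D, E}, the whole schema; {A, C} is a candidate key.
Closure of {C, D} is {A, B, C, D, E}, the whole schema; {C, D} is a candidate key.
No proper subset of any of these is a key, and no other minimal superkey exists.

{A, B}, {A, C}, {C, D}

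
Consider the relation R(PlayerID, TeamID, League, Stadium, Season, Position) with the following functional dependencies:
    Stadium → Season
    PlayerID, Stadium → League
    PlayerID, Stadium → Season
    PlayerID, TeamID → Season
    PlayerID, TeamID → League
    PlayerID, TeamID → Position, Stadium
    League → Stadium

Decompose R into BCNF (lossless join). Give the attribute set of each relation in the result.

Candidate key of the original relation: {PlayerID, TeamID}.
{League, PlayerID, Position, Season, Stadium, TeamID}: {Stadium} determines {Season, Stadium} here but is not a superkey — split on Stadium → Season, giving {Season, Stadium} and {League, PlayerID, Position, Stadium, TeamID}.
{Season, Stadium} is in BCNF.
{League, PlayerID, Position, Stadium, TeamID}: {PlayerID, Stadium} determines {League, PlayerID, Stadium} here but is not a superkey — split on PlayerID, Stadium → League, giving {League, PlayerID, Stadium} and {PlayerID, Position, Stadium, TeamID}.
{League, PlayerID, Stadium}: {League} determines {League, Stadium} here but is not a superkey — split on League → Stadium, giving {League, Stadium} and {League, PlayerID}.
{League, Stadium} is in BCNF.
{League, PlayerID} is in BCNF.
{PlayerID, Position, Stadium, TeamID} is in BCNF.

{League, PlayerID}; {League, Stadium}; {PlayerID, Position, Stadium, TeamID}; {Season, Stadium}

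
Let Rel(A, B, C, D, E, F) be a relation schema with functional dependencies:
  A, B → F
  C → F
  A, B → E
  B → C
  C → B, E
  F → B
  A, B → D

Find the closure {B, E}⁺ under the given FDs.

{B, C, E, F}

Start with {B, E}.
B → C applies; add {C} → now {B, C, E}.
C → F applies; add {F} → now {B, C, E, F}.
No further FD applies.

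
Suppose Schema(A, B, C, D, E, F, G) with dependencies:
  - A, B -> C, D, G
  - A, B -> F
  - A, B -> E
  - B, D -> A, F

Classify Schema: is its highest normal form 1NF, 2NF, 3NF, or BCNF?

Candidate keys: {A, B}, {B, D}. Prime attributes: {A, B, D}.
Each dependency's left side is a superkey — BCNF holds.

BCNF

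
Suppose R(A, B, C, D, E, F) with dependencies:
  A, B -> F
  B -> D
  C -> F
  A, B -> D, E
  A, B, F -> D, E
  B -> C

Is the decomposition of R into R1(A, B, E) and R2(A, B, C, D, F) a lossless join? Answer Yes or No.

Yes

R1 ∩ R2 = {A, B}; its closure under F is {A, B, C, D, E, F}.
R1 is contained in that closure, so R1 ∩ R2 -> R1 holds and the join is lossless.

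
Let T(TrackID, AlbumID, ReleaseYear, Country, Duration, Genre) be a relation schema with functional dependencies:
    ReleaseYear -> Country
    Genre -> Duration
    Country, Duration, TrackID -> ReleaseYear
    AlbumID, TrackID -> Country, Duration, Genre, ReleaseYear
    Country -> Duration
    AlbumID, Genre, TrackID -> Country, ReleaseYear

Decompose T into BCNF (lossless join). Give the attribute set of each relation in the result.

{AlbumID, Genre, ReleaseYear, TrackID}; {Country, Duration}; {Country, ReleaseYear}

Candidate key of the original relation: {AlbumID, TrackID}.
In {AlbumID, Country, Duration, Genre, ReleaseYear, TrackID}, {ReleaseYear} is not a superkey ({ReleaseYear}⁺ restricted to this set is {Country, Duration, ReleaseYear}), so split on ReleaseYear -> Country, Duration into {Country, Duration, ReleaseYear} and {AlbumID, Genre, ReleaseYear, TrackID}.
In {Country, Duration, ReleaseYear}, {Country} is not a superkey ({Country}⁺ restricted to this set is {Country, Duration}), so split on Country -> Duration into {Country, Duration} and {Country, ReleaseYear}.
{Country, Duration} has no BCNF violation.
{Country, ReleaseYear} has no BCNF violation.
{AlbumID, Genre, ReleaseYear, TrackID} has no BCNF violation.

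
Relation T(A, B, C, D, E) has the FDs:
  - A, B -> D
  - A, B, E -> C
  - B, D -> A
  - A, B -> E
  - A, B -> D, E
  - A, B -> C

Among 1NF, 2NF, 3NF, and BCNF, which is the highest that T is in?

BCNF

Candidate keys: {A, B}, {B, D}. Prime attributes: {A, B, D}.
The left-hand side of every FD is a superkey, so BCNF is satisfied.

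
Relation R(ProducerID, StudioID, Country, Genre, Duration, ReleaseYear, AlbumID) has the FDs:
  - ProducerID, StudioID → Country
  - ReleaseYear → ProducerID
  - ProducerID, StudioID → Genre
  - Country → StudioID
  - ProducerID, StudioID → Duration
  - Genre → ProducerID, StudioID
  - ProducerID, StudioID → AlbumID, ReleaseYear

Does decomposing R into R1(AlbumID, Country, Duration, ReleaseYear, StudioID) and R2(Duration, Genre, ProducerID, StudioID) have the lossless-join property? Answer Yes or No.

R1 ∩ R2 = {Duration, StudioID}; its closure under F is {Duration, StudioID}.
The closure covers neither R1 nor R2 entirely; the join is not lossless.

No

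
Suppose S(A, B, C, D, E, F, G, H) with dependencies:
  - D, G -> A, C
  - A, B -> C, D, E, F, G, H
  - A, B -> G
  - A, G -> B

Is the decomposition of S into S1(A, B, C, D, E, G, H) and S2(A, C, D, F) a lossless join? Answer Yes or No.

No

Common attributes: {A, C, D}; their closure is {A, C, D}.
Neither S1 nor S2 is contained in that closure, so the decomposition is lossy.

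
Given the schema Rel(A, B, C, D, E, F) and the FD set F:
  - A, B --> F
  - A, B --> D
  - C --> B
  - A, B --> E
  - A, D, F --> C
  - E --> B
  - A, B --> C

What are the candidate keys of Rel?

No FD produces {A}, so it must be in every candidate key.
{A, B}⁺ = {A, B, C, D, E, F} — all of the relation — so {A, B} is a candidate key.
{A, C}⁺ = {A, B, C, D, E, F} — all of the relation — so {A, C} is a candidate key.
{A, E}⁺ = {A, B, C, D, E, F} — all of the relation — so {A, E} is a candidate key.
{A, D, F}⁺ = {A, B, C, D, E, F} — all of the relation — so {A, D, F} is a candidate key.
Any other superkey properly contains one of these, so there are no further candidate keys.

{A, B}, {A, C}, {A, D, F}, {A, E}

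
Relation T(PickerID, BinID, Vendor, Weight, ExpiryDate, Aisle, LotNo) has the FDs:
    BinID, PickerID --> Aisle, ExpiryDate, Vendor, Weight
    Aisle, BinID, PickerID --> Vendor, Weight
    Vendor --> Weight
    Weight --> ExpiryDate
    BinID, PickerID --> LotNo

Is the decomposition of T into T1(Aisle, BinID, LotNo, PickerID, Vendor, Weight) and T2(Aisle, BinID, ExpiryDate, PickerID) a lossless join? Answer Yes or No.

The shared attributes are {Aisle, BinID, PickerID} and {Aisle, BinID, PickerID}⁺ = {Aisle, BinID, ExpiryDate, LotNo, PickerID, Vendor, Weight}.
This includes all of T1, so the common attributes are a superkey of T1 — the join is lossless.

Yes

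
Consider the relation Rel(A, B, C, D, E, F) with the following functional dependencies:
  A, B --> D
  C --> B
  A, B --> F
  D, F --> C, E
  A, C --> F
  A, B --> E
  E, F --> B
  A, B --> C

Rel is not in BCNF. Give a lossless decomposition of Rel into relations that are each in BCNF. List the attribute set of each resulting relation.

Candidate keys of the original relation: {A, B}, {A, C}, {A, D, F}, {A, E, F}.
{A, B, C, D, E, F}: {C} determines {B, C} here but is not a superkey — split on C --> B, giving {B, C} and {A, C, D, E, F}.
{B, C} has no BCNF violation.
{A, C, D, E, F}: {D, F} determines {C, D, E, F} here but is not a superkey — split on D, F --> C, E, giving {C, D, E, F} and {A, D, F}.
{C, D, E, F} has no BCNF violation.
{A, D, F} has no BCNF violation.

{A, D, F}; {B, C}; {C, D, E, F}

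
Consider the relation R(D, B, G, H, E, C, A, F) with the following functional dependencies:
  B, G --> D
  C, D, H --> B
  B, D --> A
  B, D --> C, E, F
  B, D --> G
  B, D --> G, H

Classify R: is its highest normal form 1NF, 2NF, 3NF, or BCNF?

BCNF

Candidate keys: {B, D}, {B, G}, {C, D, H}. Prime attributes: {B, C, D, G, H}.
The left-hand side of every FD is a superkey, so BCNF is satisfied.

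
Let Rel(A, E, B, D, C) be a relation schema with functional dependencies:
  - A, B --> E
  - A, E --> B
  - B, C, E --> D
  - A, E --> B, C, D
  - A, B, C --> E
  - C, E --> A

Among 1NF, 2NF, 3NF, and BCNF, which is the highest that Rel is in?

Candidate keys: {A, B}, {A, E}, {C, E}. Prime attributes: {A, B, C, E}.
The left-hand side of every FD is a superkey, so BCNF is satisfied.

BCNF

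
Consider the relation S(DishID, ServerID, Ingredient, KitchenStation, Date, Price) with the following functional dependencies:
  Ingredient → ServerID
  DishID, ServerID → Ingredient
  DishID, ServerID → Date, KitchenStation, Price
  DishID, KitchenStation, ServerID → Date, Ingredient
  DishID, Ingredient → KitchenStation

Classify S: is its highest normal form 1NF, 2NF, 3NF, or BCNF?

Candidate keys: {DishID, Ingredient}, {DishID, ServerID}. Prime attributes: {DishID, Ingredient, ServerID}.
Ingredient → ServerID breaks BCNF: {Ingredient}⁺ = {Ingredient, ServerID}, so {Ingredient} is not a superkey.
But every attribute on its right side ({ServerID}) is prime, and the same holds for every other non-superkey FD, so 3NF still holds.

3NF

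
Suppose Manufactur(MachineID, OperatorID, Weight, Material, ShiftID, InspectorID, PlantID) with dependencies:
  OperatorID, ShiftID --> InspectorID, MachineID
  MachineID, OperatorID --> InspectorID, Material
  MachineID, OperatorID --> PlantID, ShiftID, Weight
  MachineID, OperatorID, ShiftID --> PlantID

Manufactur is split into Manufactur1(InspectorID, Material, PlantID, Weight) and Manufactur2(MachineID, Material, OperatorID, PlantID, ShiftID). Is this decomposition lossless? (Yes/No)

Manufactur1 ∩ Manufactur2 = {Material, PlantID}; its closure under F is {Material, PlantID}.
Manufactur1 ⊄ {Material, PlantID} and Manufactur2 ⊄ {Material, PlantID}, so the split is lossy.

No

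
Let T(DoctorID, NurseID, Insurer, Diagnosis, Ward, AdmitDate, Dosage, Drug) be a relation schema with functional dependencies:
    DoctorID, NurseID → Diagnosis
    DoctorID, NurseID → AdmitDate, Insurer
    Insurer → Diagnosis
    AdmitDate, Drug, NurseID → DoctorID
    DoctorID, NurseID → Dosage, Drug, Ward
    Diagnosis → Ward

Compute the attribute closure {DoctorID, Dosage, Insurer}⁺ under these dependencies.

Start with {DoctorID, Dosage, Insurer}.
Insurer → Diagnosis applies; add {Diagnosis} → now {Diagnosis, DoctorID, Dosage, Insurer}.
Diagnosis → Ward applies; add {Ward} → now {Diagnosis, DoctorID, Dosage, Insurer, Ward}.
No further FD applies.

{Diagnosis, DoctorID, Dosage, Insurer, Ward}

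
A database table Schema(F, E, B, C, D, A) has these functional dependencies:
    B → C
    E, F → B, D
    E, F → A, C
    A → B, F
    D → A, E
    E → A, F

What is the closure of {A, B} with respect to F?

Start with {A, B}.
B → C applies; add {C} → now {A, B, C}.
A → B, F applies; add {F} → now {A, B, C, F}.
No further FD applies.

{A, B, C, F}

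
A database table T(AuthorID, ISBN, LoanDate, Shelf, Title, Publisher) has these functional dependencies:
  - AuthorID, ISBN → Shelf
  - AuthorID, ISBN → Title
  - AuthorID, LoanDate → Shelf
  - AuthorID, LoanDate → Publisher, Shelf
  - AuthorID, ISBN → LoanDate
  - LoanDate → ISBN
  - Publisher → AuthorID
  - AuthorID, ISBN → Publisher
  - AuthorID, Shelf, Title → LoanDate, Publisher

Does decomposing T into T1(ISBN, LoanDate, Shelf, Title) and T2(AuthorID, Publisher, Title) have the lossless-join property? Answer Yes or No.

No

T1 ∩ T2 = {Title}; its closure under F is {Title}.
Neither T1 nor T2 is contained in that closure, so the decomposition is lossy.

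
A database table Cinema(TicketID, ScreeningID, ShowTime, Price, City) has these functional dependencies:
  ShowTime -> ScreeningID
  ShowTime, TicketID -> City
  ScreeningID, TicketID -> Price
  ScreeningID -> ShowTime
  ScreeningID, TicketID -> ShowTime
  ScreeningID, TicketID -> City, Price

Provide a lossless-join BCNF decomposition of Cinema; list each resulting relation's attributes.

Candidate keys of the original relation: {ScreeningID, TicketID}, {ShowTime, TicketID}.
{City, Price, ScreeningID, ShowTime, TicketID}: {ShowTime} determines {ScreeningID, ShowTime} here but is not a superkey — split on ShowTime -> ScreeningID, giving {ScreeningID, ShowTime} and {City, Price, ShowTime, TicketID}.
{ScreeningID, ShowTime}: every determinant is a superkey — BCNF.
{City, Price, ShowTime, TicketID}: every determinant is a superkey — BCNF.

{City, Price, ShowTime, TicketID}; {ScreeningID, ShowTime}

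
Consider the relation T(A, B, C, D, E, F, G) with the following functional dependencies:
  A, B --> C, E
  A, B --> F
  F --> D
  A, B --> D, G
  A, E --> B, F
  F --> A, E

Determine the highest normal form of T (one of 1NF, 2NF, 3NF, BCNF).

BCNF

Candidate keys: {A, B}, {A, E}, {F}. Prime attributes: {A, B, E, F}.
Each dependency's left side is a superkey — BCNF holds.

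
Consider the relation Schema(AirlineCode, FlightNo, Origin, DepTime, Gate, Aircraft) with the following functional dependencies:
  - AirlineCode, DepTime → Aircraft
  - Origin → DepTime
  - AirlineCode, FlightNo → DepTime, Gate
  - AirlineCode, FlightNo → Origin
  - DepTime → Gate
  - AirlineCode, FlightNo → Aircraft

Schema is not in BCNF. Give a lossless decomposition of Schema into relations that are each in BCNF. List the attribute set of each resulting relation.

Candidate key of the original relation: {AirlineCode, FlightNo}.
Within {Aircraft, AirlineCode, DepTime, FlightNo, Gate, Origin}: {AirlineCode, DepTime}⁺ ∩ {Aircraft, AirlineCode, DepTime, FlightNo, Gate, Origin} = {Aircraft, AirlineCode, DepTime, Gate}, not the whole set, so AirlineCode, DepTime → Aircraft, Gate violates BCNF; decompose into {Aircraft, AirlineCode, DepTime, Gate} and {AirlineCode, DepTime, FlightNo, Origin}.
Within {Aircraft, AirlineCode, DepTime, Gate}: {DepTime}⁺ ∩ {Aircraft, AirlineCode, DepTime, Gate} = {DepTime, Gate}, not the whole set, so DepTime → Gate violates BCNF; decompose into {DepTime, Gate} and {Aircraft, AirlineCode, DepTime}.
{DepTime, Gate} has no BCNF violation.
{Aircraft, AirlineCode, DepTime} has no BCNF violation.
Within {AirlineCode, DepTime, FlightNo, Origin}: {Origin}⁺ ∩ {AirlineCode, DepTime, FlightNo, Origin} = {DepTime, Origin}, not the whole set, so Origin → DepTime violates BCNF; decompose into {DepTime, Origin} and {AirlineCode, FlightNo, Origin}.
{DepTime, Origin} has no BCNF violation.
{AirlineCode, FlightNo, Origin} has no BCNF violation.

{Aircraft, AirlineCode, DepTime}; {AirlineCode, FlightNo, Origin}; {DepTime, Gate}; {DepTime, Origin}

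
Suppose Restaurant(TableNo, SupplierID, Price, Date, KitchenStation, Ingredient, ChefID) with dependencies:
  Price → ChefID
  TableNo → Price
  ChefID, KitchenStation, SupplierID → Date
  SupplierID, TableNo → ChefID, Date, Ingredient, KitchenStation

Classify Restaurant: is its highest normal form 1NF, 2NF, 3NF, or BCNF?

1NF

Candidate key: {SupplierID, TableNo}. Prime attributes: {SupplierID, TableNo}.
Price → ChefID: {Price}⁺ = {ChefID, Price}, which is not all of the attributes, so the left side is not a superkey — BCNF is violated.
Because {ChefID} is non-prime and the left side of Price → ChefID is not a superkey, the relation is not in 3NF.
The proper key subset {TableNo} of {SupplierID, TableNo} determines non-prime {ChefID, Price}, so the relation is not even in 2NF.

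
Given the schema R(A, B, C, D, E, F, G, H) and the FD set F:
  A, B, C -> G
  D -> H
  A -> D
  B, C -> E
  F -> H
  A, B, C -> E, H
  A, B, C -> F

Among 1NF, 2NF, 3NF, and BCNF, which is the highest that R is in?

Candidate key: {A, B, C}. Prime attributes: {A, B, C}.
For D -> H we have {D}⁺ = {D, H}; {D} is not a superkey, so BCNF fails.
Because {H} is non-prime and the left side of D -> H is not a superkey, the relation is not in 3NF.
The proper key subset {A} of {A, B, C} determines non-prime {D, H}, so the relation is not even in 2NF.

1NF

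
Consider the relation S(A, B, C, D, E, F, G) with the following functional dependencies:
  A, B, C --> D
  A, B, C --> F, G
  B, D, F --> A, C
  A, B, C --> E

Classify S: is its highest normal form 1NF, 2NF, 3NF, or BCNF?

Candidate keys: {A, B, C}, {B, D, F}. Prime attributes: {A, B, C, D, F}.
Every FD has a superkey on the left, so the relation is in BCNF.

BCNF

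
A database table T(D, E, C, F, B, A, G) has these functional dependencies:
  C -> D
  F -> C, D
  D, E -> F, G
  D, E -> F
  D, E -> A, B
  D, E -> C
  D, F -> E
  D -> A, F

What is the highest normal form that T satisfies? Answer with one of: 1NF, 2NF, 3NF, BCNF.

Candidate keys: {C}, {D}, {F}. Prime attributes: {C, D, F}.
The left-hand side of every FD is a superkey, so BCNF is satisfied.

BCNF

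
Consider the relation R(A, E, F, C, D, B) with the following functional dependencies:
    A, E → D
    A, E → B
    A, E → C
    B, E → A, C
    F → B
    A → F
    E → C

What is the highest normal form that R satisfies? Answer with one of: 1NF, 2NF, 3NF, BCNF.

Candidate keys: {A, E}, {B, E}, {E, F}. Prime attributes: {A, B, E, F}.
For F → B we have {F}⁺ = {B, F}; {F} is not a superkey, so BCNF fails.
E → C has non-prime {C} on the right and a non-superkey on the left, so 3NF fails.
Since {E} ⊂ {A, E} and {E}⁺ ⊇ {C} with {C} non-prime, there is a partial dependency; 2NF fails.

1NF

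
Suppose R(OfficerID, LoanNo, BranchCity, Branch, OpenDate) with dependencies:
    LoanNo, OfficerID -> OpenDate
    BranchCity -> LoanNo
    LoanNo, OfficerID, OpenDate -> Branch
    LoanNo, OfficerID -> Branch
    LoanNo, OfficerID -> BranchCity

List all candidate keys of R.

{BranchCity, OfficerID}, {LoanNo, OfficerID}

Attributes never on any right-hand side: {OfficerID} — every candidate key must contain it.
Closure of {BranchCity, OfficerID} is {Branch, BranchCity, LoanNo, OfficerID, OpenDate}, the whole schema; {BranchCity, OfficerID} is a candidate key.
Closure of {LoanNo, OfficerID} is {Branch, BranchCity, LoanNo, OfficerID, OpenDate}, the whole schema; {LoanNo, OfficerID} is a candidate key.
No proper subset of any of these is a key, and no other minimal superkey exists.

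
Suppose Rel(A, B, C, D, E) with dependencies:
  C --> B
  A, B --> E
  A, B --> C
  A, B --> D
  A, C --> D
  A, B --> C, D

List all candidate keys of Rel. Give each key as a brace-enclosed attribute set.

Attributes never on any right-hand side: {A} — every candidate key must contain it.
Closure of {A, B} is {A, B, C, D, E}, the whole schema; {A, B} is a candidate key.
Closure of {A, C} is {A, B, C, D, E}, the whole schema; {A, C} is a candidate key.
Any other superkey properly contains one of these, so there are no further candidate keys.

{A, B}, {A, C}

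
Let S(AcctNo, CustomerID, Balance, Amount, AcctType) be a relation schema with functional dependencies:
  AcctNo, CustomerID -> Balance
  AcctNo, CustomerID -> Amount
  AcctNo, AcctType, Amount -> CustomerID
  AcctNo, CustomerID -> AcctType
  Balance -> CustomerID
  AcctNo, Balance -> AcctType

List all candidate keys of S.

Attributes never on any right-hand side: {AcctNo} — every candidate key must contain it.
{AcctNo, Balance}⁺ = {AcctNo, AcctType, Amount, Balance, CustomerID}, which is every attribute, so {AcctNo, Balance} is a candidate key.
{AcctNo, CustomerID}⁺ = {AcctNo, AcctType, Amount, Balance, CustomerID}, which is every attribute, so {AcctNo, CustomerID} is a candidate key.
{AcctNo, AcctType, Amount}⁺ = {AcctNo, AcctType, Amount, Balance, CustomerID}, which is every attribute, so {AcctNo, AcctType, Amount} is a candidate key.
Any other superkey properly contains one of these, so there are no further candidate keys.

{AcctNo, AcctType, Amount}, {AcctNo, Balance}, {AcctNo, CustomerID}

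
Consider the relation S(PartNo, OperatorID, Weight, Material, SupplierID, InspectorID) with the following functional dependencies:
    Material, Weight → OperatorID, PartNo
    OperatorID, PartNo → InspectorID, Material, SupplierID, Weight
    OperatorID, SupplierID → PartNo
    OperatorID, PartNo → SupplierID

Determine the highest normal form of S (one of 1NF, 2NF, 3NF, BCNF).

Candidate keys: {Material, Weight}, {OperatorID, PartNo}, {OperatorID, SupplierID}. Prime attributes: {Material, OperatorID, PartNo, SupplierID, Weight}.
Every FD has a superkey on the left, so the relation is in BCNF.

BCNF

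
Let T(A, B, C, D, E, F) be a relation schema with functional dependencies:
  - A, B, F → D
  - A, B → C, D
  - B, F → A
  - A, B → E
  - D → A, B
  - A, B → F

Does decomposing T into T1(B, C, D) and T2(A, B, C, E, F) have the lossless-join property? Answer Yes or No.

No

The shared attributes are {B, C} and {B, C}⁺ = {B, C}.
The closure covers neither T1 nor T2 entirely; the join is not lossless.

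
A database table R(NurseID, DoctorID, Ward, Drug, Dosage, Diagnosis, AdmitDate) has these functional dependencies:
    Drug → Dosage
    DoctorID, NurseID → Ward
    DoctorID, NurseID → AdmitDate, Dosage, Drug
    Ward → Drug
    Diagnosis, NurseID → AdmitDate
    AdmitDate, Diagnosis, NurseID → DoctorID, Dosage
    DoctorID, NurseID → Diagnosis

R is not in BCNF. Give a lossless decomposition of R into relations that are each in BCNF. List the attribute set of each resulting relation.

Candidate keys of the original relation: {Diagnosis, NurseID}, {DoctorID, NurseID}.
Within {AdmitDate, Diagnosis, DoctorID, Dosage, Drug, NurseID, Ward}: {Drug}⁺ ∩ {AdmitDate, Diagnosis, DoctorID, Dosage, Drug, NurseID, Ward} = {Dosage, Drug}, not the whole set, so Drug → Dosage violates BCNF; decompose into {Dosage, Drug} and {AdmitDate, Diagnosis, DoctorID, Drug, NurseID, Ward}.
{Dosage, Drug}: every determinant is a superkey — BCNF.
Within {AdmitDate, Diagnosis, DoctorID, Drug, NurseID, Ward}: {Ward}⁺ ∩ {AdmitDate, Diagnosis, DoctorID, Drug, NurseID, Ward} = {Drug, Ward}, not the whole set, so Ward → Drug violates BCNF; decompose into {Drug, Ward} and {AdmitDate, Diagnosis, DoctorID, NurseID, Ward}.
{Drug, Ward}: every determinant is a superkey — BCNF.
{AdmitDate, Diagnosis, DoctorID, NurseID, Ward}: every determinant is a superkey — BCNF.

{AdmitDate, Diagnosis, DoctorID, NurseID, Ward}; {Dosage, Drug}; {Drug, Ward}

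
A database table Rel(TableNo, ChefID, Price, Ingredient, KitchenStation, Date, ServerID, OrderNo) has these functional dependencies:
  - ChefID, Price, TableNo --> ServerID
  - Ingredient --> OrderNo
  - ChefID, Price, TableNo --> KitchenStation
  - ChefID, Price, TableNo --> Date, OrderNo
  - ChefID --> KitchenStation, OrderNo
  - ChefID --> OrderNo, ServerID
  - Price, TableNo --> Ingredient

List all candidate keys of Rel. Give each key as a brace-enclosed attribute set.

{ChefID, Price, TableNo} never appear on the right of any FD, so every key must include all of them.
{ChefID, Price, TableNo}⁺ = {ChefID, Date, Ingredient, KitchenStation, OrderNo, Price, ServerID, TableNo}, which is every attribute, so {ChefID, Price, TableNo} is a candidate key.
Every other attribute set either contains this one or has a smaller closure.

{ChefID, Price, TableNo}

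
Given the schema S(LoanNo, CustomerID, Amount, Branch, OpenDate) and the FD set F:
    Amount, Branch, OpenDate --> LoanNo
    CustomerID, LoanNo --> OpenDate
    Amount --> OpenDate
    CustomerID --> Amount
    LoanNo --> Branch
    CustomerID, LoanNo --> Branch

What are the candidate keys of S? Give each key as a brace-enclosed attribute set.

{Branch, CustomerID}, {CustomerID, LoanNo}

{CustomerID} never appears on the right of any FD, so every key must include it.
{Branch, CustomerID} is a candidate key since {Branch, CustomerID}⁺ = {Amount, Branch, CustomerID, LoanNo, OpenDate} covers every attribute.
{CustomerID, LoanNo} is a candidate key since {CustomerID, LoanNo}⁺ = {Amount, Branch, CustomerID, LoanNo, OpenDate} covers every attribute.
These are minimal and exhaustive — every other superkey contains one of them.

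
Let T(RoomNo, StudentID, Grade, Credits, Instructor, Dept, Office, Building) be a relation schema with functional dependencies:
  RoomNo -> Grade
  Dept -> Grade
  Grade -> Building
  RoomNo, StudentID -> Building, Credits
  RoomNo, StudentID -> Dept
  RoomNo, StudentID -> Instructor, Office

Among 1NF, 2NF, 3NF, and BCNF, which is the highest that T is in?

1NF

Candidate key: {RoomNo, StudentID}. Prime attributes: {RoomNo, StudentID}.
For RoomNo -> Grade we have {RoomNo}⁺ = {Building, Grade, RoomNo}; {RoomNo} is not a superkey, so BCNF fails.
Because {Grade} is non-prime and the left side of RoomNo -> Grade is not a superkey, the relation is not in 3NF.
The proper key subset {RoomNo} of {RoomNo, StudentID} determines non-prime {Building, Grade}, so the relation is not even in 2NF.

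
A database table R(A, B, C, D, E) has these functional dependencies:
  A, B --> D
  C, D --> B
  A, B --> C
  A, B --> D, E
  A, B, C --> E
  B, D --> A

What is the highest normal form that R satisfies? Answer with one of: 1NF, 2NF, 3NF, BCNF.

Candidate keys: {A, B}, {B, D}, {C, D}. Prime attributes: {A, B, C, D}.
Each dependency's left side is a superkey — BCNF holds.

BCNF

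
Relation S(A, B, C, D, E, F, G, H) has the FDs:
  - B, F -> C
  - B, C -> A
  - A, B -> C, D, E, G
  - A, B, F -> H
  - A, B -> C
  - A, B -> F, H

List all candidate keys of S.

{B} never appears on the right of any FD, so every key must include it.
Closure of {A, B} is {A, B, C, D, E, F, G, H}, the whole schema; {A, B} is a candidate key.
Closure of {B, C} is {A, B, C, D, E, F, G, H}, the whole schema; {B, C} is a candidate key.
Closure of {B, F} is {A, B, C, D, E, F, G, H}, the whole schema; {B, F} is a candidate key.
No proper subset of any of these is a key, and no other minimal superkey exists.

{A, B}, {B, C}, {B, F}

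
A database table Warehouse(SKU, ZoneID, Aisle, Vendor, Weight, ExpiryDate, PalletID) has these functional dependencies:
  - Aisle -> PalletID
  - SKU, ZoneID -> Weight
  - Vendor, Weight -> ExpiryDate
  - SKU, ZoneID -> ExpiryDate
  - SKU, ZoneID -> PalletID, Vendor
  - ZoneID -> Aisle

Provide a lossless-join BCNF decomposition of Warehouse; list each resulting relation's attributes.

Candidate key of the original relation: {SKU, ZoneID}.
{Aisle, ExpiryDate, PalletID, SKU, Vendor, Weight, ZoneID}: {Aisle} determines {Aisle, PalletID} here but is not a superkey — split on Aisle -> PalletID, giving {Aisle, PalletID} and {Aisle, ExpiryDate, SKU, Vendor, Weight, ZoneID}.
{Aisle, PalletID} is in BCNF.
{Aisle, ExpiryDate, SKU, Vendor, Weight, ZoneID}: {Vendor, Weight} determines {ExpiryDate, Vendor, Weight} here but is not a superkey — split on Vendor, Weight -> ExpiryDate, giving {ExpiryDate, Vendor, Weight} and {Aisle, SKU, Vendor, Weight, ZoneID}.
{ExpiryDate, Vendor, Weight} is in BCNF.
{Aisle, SKU, Vendor, Weight, ZoneID}: {ZoneID} determines {Aisle, ZoneID} here but is not a superkey — split on ZoneID -> Aisle, giving {Aisle, ZoneID} and {SKU, Vendor, Weight, ZoneID}.
{Aisle, ZoneID} is in BCNF.
{SKU, Vendor, Weight, ZoneID} is in BCNF.

{Aisle, PalletID}; {Aisle, ZoneID}; {ExpiryDate, Vendor, Weight}; {SKU, Vendor, Weight, ZoneID}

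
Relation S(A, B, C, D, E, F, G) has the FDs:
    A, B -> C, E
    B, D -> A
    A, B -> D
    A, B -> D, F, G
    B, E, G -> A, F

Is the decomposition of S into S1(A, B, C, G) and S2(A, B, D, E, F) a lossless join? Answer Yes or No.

S1 ∩ S2 = {A, B}; its closure under F is {A, B, C, D, E, F, G}.
S1 is contained in that closure, so S1 ∩ S2 -> S1 holds and the join is lossless.

Yes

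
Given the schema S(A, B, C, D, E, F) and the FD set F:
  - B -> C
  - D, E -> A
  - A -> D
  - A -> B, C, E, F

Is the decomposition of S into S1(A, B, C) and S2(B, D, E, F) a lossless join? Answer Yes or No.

No

S1 ∩ S2 = {B}; its closure under F is {B, C}.
Neither S1 nor S2 is contained in that closure, so the decomposition is lossy.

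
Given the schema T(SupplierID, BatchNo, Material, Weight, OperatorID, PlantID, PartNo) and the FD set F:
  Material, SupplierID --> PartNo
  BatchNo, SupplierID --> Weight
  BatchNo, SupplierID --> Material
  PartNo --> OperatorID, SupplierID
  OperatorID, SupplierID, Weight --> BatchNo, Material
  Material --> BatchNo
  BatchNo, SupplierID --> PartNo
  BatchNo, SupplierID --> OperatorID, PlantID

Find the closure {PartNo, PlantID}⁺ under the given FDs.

Start with {PartNo, PlantID}.
PartNo --> OperatorID, SupplierID applies; add {OperatorID, SupplierID} → now {OperatorID, PartNo, PlantID, SupplierID}.
No further FD applies.

{OperatorID, PartNo, PlantID, SupplierID}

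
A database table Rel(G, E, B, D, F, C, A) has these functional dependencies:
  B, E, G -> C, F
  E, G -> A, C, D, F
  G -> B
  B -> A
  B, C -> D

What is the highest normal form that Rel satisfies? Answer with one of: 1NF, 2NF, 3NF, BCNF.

1NF

Candidate key: {E, G}. Prime attributes: {E, G}.
For G -> B we have {G}⁺ = {A, B, G}; {G} is not a superkey, so BCNF fails.
G -> B determines the non-prime attribute {B} from a non-superkey — 3NF is violated.
Since {G} ⊂ {E, G} and {G}⁺ ⊇ {A, B} with {A, B} non-prime, there is a partial dependency; 2NF fails.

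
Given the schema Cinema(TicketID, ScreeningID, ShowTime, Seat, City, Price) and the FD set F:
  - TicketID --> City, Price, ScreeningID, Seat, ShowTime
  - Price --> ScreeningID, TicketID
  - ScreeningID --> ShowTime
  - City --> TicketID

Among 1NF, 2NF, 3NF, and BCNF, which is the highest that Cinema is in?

2NF

Candidate keys: {City}, {Price}, {TicketID}. Prime attributes: {City, Price, TicketID}.
ScreeningID --> ShowTime breaks BCNF: {ScreeningID}⁺ = {ScreeningID, ShowTime}, so {ScreeningID} is not a superkey.
Because {ShowTime} is non-prime and the left side of ScreeningID --> ShowTime is not a superkey, the relation is not in 3NF.
With only single-attribute keys there can be no partial dependency, so 2NF holds.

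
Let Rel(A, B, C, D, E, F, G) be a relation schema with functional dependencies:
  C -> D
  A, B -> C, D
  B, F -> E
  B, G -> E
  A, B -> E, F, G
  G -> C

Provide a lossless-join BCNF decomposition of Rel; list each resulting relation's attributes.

{A, B, F, G}; {B, E, F}; {C, D}; {C, G}

Candidate key of the original relation: {A, B}.
Within {A, B, C, D, E, F, G}: {C}⁺ ∩ {A, B, C, D, E, F, G} = {C, D}, not the whole set, so C -> D violates BCNF; decompose into {C, D} and {A, B, C, E, F, G}.
{C, D} has no BCNF violation.
Within {A, B, C, E, F, G}: {B, F}⁺ ∩ {A, B, C, E, F, G} = {B, E, F}, not the whole set, so B, F -> E violates BCNF; decompose into {B, E, F} and {A, B, C, F, G}.
{B, E, F} has no BCNF violation.
Within {A, B, C, F, G}: {B, G}⁺ ∩ {A, B, C, F, G} = {B, C, G}, not the whole set, so B, G -> C violates BCNF; decompose into {B, C, G} and {A, B, F, G}.
Within {B, C, G}: {G}⁺ ∩ {B, C, G} = {C, G}, not the whole set, so G -> C violates BCNF; decompose into {C, G} and {B, G}.
{C, G} has no BCNF violation.
{B, G} has no BCNF violation.
{A, B, F, G} has no BCNF violation.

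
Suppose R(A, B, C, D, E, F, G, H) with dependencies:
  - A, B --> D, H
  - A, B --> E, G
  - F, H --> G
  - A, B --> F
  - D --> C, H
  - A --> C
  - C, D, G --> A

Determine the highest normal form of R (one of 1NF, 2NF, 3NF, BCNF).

Candidate keys: {A, B}, {B, D, F}, {B, D, G}. Prime attributes: {A, B, D, F, G}.
F, H --> G: {F, H}⁺ = {F, G, H}, which is not all of the attributes, so the left side is not a superkey — BCNF is violated.
D --> C, H has non-prime {C, H} on the right and a non-superkey on the left, so 3NF fails.
Since {A} ⊂ {A, B} and {A}⁺ ⊇ {C} with {C} non-prime, there is a partial dependency; 2NF fails.

1NF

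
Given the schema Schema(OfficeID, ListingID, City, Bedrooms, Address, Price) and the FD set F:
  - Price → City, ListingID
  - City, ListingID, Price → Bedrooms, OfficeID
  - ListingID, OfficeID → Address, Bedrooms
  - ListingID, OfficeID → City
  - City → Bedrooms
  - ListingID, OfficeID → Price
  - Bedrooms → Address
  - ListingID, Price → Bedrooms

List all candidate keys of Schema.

Closure of {Price} is {Address, Bedrooms, City, ListingID, OfficeID, Price}, the whole schema; {Price} is a candidate key.
Closure of {ListingID, OfficeID} is {Address, Bedrooms, City, ListingID, OfficeID, Price}, the whole schema; {ListingID, OfficeID} is a candidate key.
No proper subset of any of these is a key, and no other minimal superkey exists.

{ListingID, OfficeID}, {Price}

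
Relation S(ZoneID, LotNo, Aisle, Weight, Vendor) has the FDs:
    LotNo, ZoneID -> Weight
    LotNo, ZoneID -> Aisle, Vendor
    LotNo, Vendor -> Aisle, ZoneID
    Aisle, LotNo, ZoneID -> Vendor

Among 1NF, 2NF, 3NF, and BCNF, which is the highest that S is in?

Candidate keys: {LotNo, Vendor}, {LotNo, ZoneID}. Prime attributes: {LotNo, Vendor, ZoneID}.
Every FD has a superkey on the left, so the relation is in BCNF.

BCNF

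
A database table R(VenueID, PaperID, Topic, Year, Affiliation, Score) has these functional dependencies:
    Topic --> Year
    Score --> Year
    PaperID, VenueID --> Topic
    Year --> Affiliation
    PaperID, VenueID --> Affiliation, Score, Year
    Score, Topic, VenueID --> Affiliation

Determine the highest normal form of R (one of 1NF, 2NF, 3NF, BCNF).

2NF

Candidate key: {PaperID, VenueID}. Prime attributes: {PaperID, VenueID}.
Topic --> Year breaks BCNF: {Topic}⁺ = {Affiliation, Topic, Year}, so {Topic} is not a superkey.
Because {Year} is non-prime and the left side of Topic --> Year is not a superkey, the relation is not in 3NF.
No proper subset of a key has a non-prime attribute in its closure, so there is no partial dependency; 2NF holds.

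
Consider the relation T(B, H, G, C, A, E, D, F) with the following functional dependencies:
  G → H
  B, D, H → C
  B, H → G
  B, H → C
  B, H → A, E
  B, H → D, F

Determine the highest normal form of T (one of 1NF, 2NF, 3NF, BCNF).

3NF

Candidate keys: {B, G}, {B, H}. Prime attributes: {B, G, H}.
For G → H we have {G}⁺ = {G, H}; {G} is not a superkey, so BCNF fails.
Its right-hand attributes {H} are all prime, as are those of every other non-superkey FD — the relation is in 3NF.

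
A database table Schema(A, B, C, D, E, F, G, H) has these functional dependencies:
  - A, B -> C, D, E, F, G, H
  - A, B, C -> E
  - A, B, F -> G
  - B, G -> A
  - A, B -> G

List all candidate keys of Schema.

Attributes never on any right-hand side: {B} — every candidate key must contain it.
{A, B}⁺ = {A, B, C, D, E, F, G, H}, which is every attribute, so {A, B} is a candidate key.
{B, G}⁺ = {A, B, C, D, E, F, G, H}, which is every attribute, so {B, G} is a candidate key.
Any other superkey properly contains one of these, so there are no further candidate keys.

{A, B}, {B, G}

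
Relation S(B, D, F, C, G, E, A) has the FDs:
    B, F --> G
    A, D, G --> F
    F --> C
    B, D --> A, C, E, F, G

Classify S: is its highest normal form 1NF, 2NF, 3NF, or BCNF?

Candidate key: {B, D}. Prime attributes: {B, D}.
B, F --> G: {B, F}⁺ = {B, C, F, G}, which is not all of the attributes, so the left side is not a superkey — BCNF is violated.
B, F --> G determines the non-prime attribute {G} from a non-superkey — 3NF is violated.
No proper subset of a key has a non-prime attribute in its closure, so there is no partial dependency; 2NF holds.

2NF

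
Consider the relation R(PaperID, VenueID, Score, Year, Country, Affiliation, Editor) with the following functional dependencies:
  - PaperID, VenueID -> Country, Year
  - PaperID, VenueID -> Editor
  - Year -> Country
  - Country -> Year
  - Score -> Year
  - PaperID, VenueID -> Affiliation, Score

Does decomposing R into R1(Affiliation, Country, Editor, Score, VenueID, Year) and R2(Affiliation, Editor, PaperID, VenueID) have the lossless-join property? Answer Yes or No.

No

The shared attributes are {Affiliation, Editor, VenueID} and {Affiliation, Editor, VenueID}⁺ = {Affiliation, Editor, VenueID}.
The closure covers neither R1 nor R2 entirely; the join is not lossless.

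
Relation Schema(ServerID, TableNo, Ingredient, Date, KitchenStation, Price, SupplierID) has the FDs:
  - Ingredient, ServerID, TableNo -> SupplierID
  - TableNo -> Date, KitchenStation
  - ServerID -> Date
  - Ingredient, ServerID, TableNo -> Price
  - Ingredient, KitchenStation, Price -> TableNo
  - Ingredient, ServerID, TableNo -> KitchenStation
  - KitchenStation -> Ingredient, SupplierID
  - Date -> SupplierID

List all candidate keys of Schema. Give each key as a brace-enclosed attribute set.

Attributes never on any right-hand side: {ServerID} — every candidate key must contain it.
{ServerID, TableNo}⁺ = {Date, Ingredient, KitchenStation, Price, ServerID, SupplierID, TableNo}, which is every attribute, so {ServerID, TableNo} is a candidate key.
{KitchenStation, Price, ServerID}⁺ = {Date, Ingredient, KitchenStation, Price, ServerID, SupplierID, TableNo}, which is every attribute, so {KitchenStation, Price, ServerID} is a candidate key.
Any other superkey properly contains one of these, so there are no further candidate keys.

{KitchenStation, Price, ServerID}, {ServerID, TableNo}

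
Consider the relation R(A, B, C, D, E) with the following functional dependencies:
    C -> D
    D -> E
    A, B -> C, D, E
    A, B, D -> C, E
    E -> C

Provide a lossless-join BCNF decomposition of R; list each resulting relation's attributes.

{A, B, C}; {C, D, E}

Candidate key of the original relation: {A, B}.
In {A, B, C, D, E}, {C} is not a superkey ({C}⁺ restricted to this set is {C, D, E}), so split on C -> D, E into {C, D, E} and {A, B, C}.
{C, D, E}: every determinant is a superkey — BCNF.
{A, B, C}: every determinant is a superkey — BCNF.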